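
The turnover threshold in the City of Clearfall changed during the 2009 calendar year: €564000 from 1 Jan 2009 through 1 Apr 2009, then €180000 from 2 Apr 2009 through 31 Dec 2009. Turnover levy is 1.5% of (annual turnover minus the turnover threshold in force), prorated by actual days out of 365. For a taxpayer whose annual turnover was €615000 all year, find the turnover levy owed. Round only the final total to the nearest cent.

1 Jan – 1 Apr 2009: 91 days, exemption €564000 → (€615000 − €564000) × 1.5% × 91/365 = €190.7260
2 Apr – 31 Dec 2009: 274 days, exemption €180000 → (€615000 − €180000) × 1.5% × 274/365 = €4898.2192
Total = €5088.9452

€5088.95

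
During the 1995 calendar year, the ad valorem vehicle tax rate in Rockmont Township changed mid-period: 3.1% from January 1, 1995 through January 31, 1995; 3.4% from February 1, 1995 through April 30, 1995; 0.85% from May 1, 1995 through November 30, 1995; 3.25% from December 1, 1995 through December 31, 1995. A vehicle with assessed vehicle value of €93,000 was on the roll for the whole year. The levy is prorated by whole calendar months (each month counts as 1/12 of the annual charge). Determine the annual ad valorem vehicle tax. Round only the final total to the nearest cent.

€1,743.75

January 1 – January 31, 1995: 1 month at 3.1% → €93,000 × 3.1% × 1/12 = €240.2500
February 1 – April 30, 1995: 3 months at 3.4% → €93,000 × 3.4% × 3/12 = €790.5000
May 1 – November 30, 1995: 7 months at 0.85% → €93,000 × 0.85% × 7/12 = €461.1250
December 1 – December 31, 1995: 1 month at 3.25% → €93,000 × 3.25% × 1/12 = €251.8750
Total = €1,743.7500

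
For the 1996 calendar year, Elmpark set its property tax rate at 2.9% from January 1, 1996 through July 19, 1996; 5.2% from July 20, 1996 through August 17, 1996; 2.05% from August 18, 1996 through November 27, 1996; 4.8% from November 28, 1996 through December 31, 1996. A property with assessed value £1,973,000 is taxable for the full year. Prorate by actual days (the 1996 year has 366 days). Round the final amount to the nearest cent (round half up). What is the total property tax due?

£59,621.26

January 1 – July 19, 1996: 201 days at 2.9% → £1,973,000 × 2.9% × 201/366 = £31,422.4508
July 20 – August 17, 1996: 29 days at 5.2% → £1,973,000 × 5.2% × 29/366 = £8,129.1913
August 18 – November 27, 1996: 102 days at 2.05% → £1,973,000 × 2.05% × 102/366 = £11,271.9754
November 28 – December 31, 1996: 34 days at 4.8% → £1,973,000 × 4.8% × 34/366 = £8,797.6393
Total = £59,621.2568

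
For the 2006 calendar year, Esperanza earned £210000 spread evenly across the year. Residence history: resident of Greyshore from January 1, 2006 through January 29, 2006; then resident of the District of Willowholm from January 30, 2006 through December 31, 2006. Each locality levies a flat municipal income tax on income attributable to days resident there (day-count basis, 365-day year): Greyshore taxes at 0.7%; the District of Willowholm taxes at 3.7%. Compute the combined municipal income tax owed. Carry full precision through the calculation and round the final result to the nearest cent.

Greyshore, January 1 – January 29, 2006: 29 days → £210000 × 0.7% × 29/365 = £116.7945
The District of Willowholm, January 30 – December 31, 2006: 336 days → £210000 × 3.7% × 336/365 = £7152.6575
Total = £7269.4521

£7269.45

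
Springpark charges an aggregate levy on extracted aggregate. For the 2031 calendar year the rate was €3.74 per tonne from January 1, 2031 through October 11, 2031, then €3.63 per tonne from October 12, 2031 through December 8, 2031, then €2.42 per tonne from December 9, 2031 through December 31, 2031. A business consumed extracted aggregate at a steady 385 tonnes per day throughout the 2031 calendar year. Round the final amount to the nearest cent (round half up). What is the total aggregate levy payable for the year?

January 1 – October 11, 2031: 284 days × 385 tonnes/day = 109,340 tonnes at €3.74/tonne → €408,931.60
October 12 – December 8, 2031: 58 days × 385 tonnes/day = 22,330 tonnes at €3.63/tonne → €81,057.90
December 9 – December 31, 2031: 23 days × 385 tonnes/day = 8,855 tonnes at €2.42/tonne → €21,429.10

€511,418.60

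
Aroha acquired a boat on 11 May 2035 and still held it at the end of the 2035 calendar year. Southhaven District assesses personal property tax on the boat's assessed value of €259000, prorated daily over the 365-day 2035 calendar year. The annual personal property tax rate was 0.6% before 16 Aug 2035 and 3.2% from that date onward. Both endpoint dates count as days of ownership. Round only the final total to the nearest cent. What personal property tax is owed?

€3546.53

11 May – 15 Aug 2035: 97 days at 0.6% → €259000 × 0.6% × 97/365 = €412.9808
16 Aug – 31 Dec 2035: 138 days at 3.2% → €259000 × 3.2% × 138/365 = €3133.5452
Total = €3546.5260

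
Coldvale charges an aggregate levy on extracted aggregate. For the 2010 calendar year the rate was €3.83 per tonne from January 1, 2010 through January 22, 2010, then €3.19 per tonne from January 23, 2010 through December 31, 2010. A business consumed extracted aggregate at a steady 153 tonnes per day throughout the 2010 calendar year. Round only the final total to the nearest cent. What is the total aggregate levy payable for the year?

January 1 – January 22, 2010: 22 days × 153 tonnes/day = 3,366 tonnes at €3.83/tonne → €12891.78
January 23 – December 31, 2010: 343 days × 153 tonnes/day = 52,479 tonnes at €3.19/tonne → €167408.01

€180299.79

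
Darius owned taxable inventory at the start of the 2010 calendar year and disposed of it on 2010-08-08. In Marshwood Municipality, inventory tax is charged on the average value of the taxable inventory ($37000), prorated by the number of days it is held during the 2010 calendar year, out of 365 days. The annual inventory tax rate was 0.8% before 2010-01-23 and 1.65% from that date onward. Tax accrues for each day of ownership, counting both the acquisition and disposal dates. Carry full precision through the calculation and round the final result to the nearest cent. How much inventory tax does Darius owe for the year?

$349.02

2010-01-01 to 2010-01-22: 22 days at 0.8% → $37000 × 0.8% × 22/365 = $17.8411
2010-01-23 to 2010-08-08: 198 days at 1.65% → $37000 × 1.65% × 198/365 = $331.1753
Total = $349.0164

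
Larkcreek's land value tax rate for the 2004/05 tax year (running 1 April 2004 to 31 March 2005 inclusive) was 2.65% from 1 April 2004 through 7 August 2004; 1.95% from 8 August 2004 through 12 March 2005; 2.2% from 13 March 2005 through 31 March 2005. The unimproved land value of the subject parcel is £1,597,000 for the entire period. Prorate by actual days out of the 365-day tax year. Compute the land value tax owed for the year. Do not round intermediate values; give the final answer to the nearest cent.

£35,300.26

1 April – 7 August 2004: 129 days at 2.65% → £1,597,000 × 2.65% × 129/365 = £14,957.1082
8 August 2004 – 12 March 2005: 217 days at 1.95% → £1,597,000 × 1.95% × 217/365 = £18,514.2616
13 March – 31 March 2005: 19 days at 2.2% → £1,597,000 × 2.2% × 19/365 = £1,828.8932
Total = £35,300.2630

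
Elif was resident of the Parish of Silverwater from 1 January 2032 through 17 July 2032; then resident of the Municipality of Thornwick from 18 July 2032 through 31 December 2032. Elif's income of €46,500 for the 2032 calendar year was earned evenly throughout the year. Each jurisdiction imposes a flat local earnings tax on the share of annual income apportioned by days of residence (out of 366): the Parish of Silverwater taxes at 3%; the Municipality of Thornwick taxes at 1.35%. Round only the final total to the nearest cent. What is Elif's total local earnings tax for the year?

The Parish of Silverwater, 1 January – 17 July 2032: 199 days → €46,500 × 3% × 199/366 = €758.4836
The Municipality of Thornwick, 18 July – 31 December 2032: 167 days → €46,500 × 1.35% × 167/366 = €286.4324
Total = €1,044.9160

€1,044.92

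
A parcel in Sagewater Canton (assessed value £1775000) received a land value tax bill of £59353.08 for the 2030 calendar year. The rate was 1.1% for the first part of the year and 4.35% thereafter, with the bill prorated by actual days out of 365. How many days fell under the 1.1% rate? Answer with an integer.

113 days

Let d = days at the first rate; then 365 − d days at the second rate.
£1775000 × [1.1%·d + 4.35%·(365−d)] / 365 = £59353.08
Solving gives d = 113, so the new rate took effect on 24 Apr 2030.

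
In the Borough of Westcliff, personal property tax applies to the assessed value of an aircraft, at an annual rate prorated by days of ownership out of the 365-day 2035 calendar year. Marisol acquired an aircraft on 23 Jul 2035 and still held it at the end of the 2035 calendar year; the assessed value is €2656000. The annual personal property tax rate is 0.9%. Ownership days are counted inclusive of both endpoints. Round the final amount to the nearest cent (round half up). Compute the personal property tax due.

€10609.45

Days held (23 Jul – 31 Dec 2035): 162 out of 365
Tax = €2656000 × 0.9% × 162/365 = €10609.4466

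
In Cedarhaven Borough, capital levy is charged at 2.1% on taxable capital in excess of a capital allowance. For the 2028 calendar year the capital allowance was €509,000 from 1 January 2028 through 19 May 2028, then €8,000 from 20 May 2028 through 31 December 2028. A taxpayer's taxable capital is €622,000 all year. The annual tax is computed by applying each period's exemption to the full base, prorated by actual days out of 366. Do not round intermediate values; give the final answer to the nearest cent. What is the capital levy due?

1 January – 19 May 2028: 140 days, exemption €509,000 → (€622,000 − €509,000) × 2.1% × 140/366 = €907.7049
20 May – 31 December 2028: 226 days, exemption €8,000 → (€622,000 − €8,000) × 2.1% × 226/366 = €7,961.8689
Total = €8,869.5738

€8,869.57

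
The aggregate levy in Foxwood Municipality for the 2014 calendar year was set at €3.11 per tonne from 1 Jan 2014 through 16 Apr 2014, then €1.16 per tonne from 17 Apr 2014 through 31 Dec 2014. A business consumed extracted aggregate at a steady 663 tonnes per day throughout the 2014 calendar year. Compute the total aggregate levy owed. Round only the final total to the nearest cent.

€417,756.30

1 Jan – 16 Apr 2014: 106 days × 663 tonnes/day = 70,278 tonnes at €3.11/tonne → €218,564.58
17 Apr – 31 Dec 2014: 259 days × 663 tonnes/day = 171,717 tonnes at €1.16/tonne → €199,191.72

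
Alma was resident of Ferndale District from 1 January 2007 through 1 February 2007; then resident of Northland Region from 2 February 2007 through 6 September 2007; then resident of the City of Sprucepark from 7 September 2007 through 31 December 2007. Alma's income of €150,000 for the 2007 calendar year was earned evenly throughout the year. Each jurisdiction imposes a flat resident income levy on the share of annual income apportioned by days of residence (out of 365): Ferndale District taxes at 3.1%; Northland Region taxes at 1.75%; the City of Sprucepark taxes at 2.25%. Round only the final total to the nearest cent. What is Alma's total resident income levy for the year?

Ferndale District, 1 January – 1 February 2007: 32 days → €150,000 × 3.1% × 32/365 = €407.6712
Northland Region, 2 February – 6 September 2007: 217 days → €150,000 × 1.75% × 217/365 = €1,560.6164
The City of Sprucepark, 7 September – 31 December 2007: 116 days → €150,000 × 2.25% × 116/365 = €1,072.6027
Total = €3,040.8904

€3,040.89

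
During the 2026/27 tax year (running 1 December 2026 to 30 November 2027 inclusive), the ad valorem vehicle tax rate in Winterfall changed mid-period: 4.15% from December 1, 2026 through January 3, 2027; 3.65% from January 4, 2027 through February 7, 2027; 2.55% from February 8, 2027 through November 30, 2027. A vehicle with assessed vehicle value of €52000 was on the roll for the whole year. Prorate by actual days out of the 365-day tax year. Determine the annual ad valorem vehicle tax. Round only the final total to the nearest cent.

December 1, 2026 – January 3, 2027: 34 days at 4.15% → €52000 × 4.15% × 34/365 = €201.0192
January 4 – February 7, 2027: 35 days at 3.65% → €52000 × 3.65% × 35/365 = €182.0000
February 8 – November 30, 2027: 296 days at 2.55% → €52000 × 2.55% × 296/365 = €1075.3315
Total = €1458.3507

€1458.35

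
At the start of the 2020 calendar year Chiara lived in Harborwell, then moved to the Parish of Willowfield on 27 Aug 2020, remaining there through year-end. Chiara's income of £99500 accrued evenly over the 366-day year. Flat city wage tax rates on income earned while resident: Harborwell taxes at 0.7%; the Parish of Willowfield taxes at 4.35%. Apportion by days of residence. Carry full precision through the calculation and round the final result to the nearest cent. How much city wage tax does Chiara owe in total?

£1956.70

Harborwell, 1 Jan – 26 Aug 2020: 239 days → £99500 × 0.7% × 239/366 = £454.8183
The Parish of Willowfield, 27 Aug – 31 Dec 2020: 127 days → £99500 × 4.35% × 127/366 = £1501.8791
Total = £1956.6974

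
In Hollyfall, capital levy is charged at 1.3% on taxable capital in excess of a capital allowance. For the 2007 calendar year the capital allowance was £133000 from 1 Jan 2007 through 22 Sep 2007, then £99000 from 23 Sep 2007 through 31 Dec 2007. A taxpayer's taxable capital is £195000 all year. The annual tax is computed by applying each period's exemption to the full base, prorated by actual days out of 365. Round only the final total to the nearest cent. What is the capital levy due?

1 Jan – 22 Sep 2007: 265 days, exemption £133000 → (£195000 − £133000) × 1.3% × 265/365 = £585.1781
23 Sep – 31 Dec 2007: 100 days, exemption £99000 → (£195000 − £99000) × 1.3% × 100/365 = £341.9178
Total = £927.0959

£927.10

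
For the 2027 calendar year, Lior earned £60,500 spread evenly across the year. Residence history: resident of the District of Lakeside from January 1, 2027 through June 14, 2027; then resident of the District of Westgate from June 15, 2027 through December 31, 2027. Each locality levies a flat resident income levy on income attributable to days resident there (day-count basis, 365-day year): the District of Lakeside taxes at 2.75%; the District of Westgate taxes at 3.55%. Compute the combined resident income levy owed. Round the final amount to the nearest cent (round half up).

The District of Lakeside, January 1 – June 14, 2027: 165 days → £60,500 × 2.75% × 165/365 = £752.1062
The District of Westgate, June 15 – December 31, 2027: 200 days → £60,500 × 3.55% × 200/365 = £1,176.8493
Total = £1,928.9555

£1,928.96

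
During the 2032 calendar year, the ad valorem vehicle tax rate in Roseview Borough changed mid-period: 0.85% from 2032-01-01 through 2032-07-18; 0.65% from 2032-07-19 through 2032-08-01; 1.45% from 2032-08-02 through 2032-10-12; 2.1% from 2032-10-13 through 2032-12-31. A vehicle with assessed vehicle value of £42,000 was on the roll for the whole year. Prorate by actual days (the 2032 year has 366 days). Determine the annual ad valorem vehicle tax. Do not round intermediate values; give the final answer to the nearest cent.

2032-01-01 to 2032-07-18: 200 days at 0.85% → £42,000 × 0.85% × 200/366 = £195.0820
2032-07-19 to 2032-08-01: 14 days at 0.65% → £42,000 × 0.65% × 14/366 = £10.4426
2032-08-02 to 2032-10-12: 72 days at 1.45% → £42,000 × 1.45% × 72/366 = £119.8033
2032-10-13 to 2032-12-31: 80 days at 2.1% → £42,000 × 2.1% × 80/366 = £192.7869
Total = £518.1148

£518.11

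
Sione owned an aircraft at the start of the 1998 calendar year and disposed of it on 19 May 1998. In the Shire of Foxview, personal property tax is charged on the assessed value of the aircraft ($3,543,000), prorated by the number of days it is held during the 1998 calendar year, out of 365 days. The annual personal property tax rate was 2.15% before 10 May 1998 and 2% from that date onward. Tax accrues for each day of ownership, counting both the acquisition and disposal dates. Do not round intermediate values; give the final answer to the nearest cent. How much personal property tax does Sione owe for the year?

$28,863.32

1 Jan – 9 May 1998: 129 days at 2.15% → $3,543,000 × 2.15% × 129/365 = $26,921.9466
10 May – 19 May 1998: 10 days at 2% → $3,543,000 × 2% × 10/365 = $1,941.3699
Total = $28,863.3164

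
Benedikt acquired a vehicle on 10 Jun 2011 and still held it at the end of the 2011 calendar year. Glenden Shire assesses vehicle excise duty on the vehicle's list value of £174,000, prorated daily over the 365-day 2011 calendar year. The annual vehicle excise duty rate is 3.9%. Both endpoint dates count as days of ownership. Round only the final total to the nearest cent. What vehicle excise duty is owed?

£3,811.32

Days held (10 Jun – 31 Dec 2011): 205 out of 365
Tax = £174,000 × 3.9% × 205/365 = £3,811.3151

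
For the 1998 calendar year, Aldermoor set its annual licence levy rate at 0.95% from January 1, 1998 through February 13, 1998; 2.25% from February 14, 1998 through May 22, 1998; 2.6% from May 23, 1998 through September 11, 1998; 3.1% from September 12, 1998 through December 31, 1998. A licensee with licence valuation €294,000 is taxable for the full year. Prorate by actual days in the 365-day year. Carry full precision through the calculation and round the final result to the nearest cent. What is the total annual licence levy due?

January 1 – February 13, 1998: 44 days at 0.95% → €294,000 × 0.95% × 44/365 = €336.6904
February 14 – May 22, 1998: 98 days at 2.25% → €294,000 × 2.25% × 98/365 = €1,776.0822
May 23 – September 11, 1998: 112 days at 2.6% → €294,000 × 2.6% × 112/365 = €2,345.5562
September 12 – December 31, 1998: 111 days at 3.1% → €294,000 × 3.1% × 111/365 = €2,771.6548
Total = €7,229.9836

€7,229.98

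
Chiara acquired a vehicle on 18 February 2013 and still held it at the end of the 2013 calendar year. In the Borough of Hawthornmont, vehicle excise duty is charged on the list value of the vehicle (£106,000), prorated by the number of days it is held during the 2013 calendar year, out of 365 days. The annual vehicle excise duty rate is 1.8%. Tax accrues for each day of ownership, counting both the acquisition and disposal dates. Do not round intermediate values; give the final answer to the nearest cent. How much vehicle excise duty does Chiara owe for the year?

Days held (18 February – 31 December 2013): 317 out of 365
Tax = £106,000 × 1.8% × 317/365 = £1,657.0849

£1,657.08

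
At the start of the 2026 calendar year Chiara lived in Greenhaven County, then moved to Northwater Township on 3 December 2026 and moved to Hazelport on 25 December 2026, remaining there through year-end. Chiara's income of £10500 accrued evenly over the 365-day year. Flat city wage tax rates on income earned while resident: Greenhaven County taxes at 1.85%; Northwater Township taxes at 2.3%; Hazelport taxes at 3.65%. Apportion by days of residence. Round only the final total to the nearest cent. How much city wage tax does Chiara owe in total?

£200.72

Greenhaven County, 1 January – 2 December 2026: 336 days → £10500 × 1.85% × 336/365 = £178.8164
Northwater Township, 3 December – 24 December 2026: 22 days → £10500 × 2.3% × 22/365 = £14.5562
Hazelport, 25 December – 31 December 2026: 7 days → £10500 × 3.65% × 7/365 = £7.3500
Total = £200.7226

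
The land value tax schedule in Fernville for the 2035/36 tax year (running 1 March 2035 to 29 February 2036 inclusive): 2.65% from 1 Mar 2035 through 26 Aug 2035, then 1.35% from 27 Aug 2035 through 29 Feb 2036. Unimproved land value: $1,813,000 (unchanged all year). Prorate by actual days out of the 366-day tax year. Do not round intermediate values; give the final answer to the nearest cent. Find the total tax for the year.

1 Mar – 26 Aug 2035: 179 days at 2.65% → $1,813,000 × 2.65% × 179/366 = $23,497.1735
27 Aug 2035 – 29 Feb 2036: 187 days at 1.35% → $1,813,000 × 1.35% × 187/366 = $12,505.2418
Total = $36,002.4153

$36,002.42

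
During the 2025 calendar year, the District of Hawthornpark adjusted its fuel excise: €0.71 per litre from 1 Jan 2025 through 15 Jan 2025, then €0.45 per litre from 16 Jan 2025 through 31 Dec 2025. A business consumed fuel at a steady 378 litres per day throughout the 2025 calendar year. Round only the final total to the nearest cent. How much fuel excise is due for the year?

€63560.70

1 Jan – 15 Jan 2025: 15 days × 378 litres/day = 5,670 litres at €0.71/litre → €4025.70
16 Jan – 31 Dec 2025: 350 days × 378 litres/day = 132,300 litres at €0.45/litre → €59535.00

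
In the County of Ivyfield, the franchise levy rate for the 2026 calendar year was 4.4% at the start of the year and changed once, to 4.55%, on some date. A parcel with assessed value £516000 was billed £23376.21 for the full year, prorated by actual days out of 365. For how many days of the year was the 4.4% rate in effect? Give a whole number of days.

48 days

Let d = days at the first rate; then 365 − d days at the second rate.
£516000 × [4.4%·d + 4.55%·(365−d)] / 365 = £23376.21
Solving gives d = 48, so the new rate took effect on 18 February 2026.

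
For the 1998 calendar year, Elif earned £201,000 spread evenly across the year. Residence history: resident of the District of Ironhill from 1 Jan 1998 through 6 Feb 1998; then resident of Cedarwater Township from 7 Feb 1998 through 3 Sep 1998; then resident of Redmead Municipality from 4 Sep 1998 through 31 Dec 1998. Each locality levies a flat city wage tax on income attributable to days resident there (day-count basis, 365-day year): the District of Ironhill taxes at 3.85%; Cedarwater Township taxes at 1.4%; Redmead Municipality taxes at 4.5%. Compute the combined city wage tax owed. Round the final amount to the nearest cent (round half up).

The District of Ironhill, 1 Jan – 6 Feb 1998: 37 days → £201,000 × 3.85% × 37/365 = £784.4507
Cedarwater Township, 7 Feb – 3 Sep 1998: 209 days → £201,000 × 1.4% × 209/365 = £1,611.3041
Redmead Municipality, 4 Sep – 31 Dec 1998: 119 days → £201,000 × 4.5% × 119/365 = £2,948.9178
Total = £5,344.6726

£5,344.67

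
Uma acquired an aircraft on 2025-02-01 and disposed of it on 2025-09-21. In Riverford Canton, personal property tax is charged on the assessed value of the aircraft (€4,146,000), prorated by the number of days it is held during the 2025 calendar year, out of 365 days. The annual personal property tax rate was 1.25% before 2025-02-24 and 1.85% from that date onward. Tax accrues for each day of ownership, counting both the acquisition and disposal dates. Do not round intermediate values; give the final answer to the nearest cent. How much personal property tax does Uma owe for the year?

2025-02-01 to 2025-02-23: 23 days at 1.25% → €4,146,000 × 1.25% × 23/365 = €3,265.6849
2025-02-24 to 2025-09-21: 210 days at 1.85% → €4,146,000 × 1.85% × 210/365 = €44,129.3425
Total = €47,395.0274

€47,395.03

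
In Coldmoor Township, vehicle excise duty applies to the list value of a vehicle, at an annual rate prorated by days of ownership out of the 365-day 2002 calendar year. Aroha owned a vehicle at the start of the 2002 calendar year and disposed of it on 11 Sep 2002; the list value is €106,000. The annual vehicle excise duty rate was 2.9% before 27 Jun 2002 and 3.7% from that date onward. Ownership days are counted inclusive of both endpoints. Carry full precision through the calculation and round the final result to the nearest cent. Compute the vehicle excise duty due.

1 Jan – 26 Jun 2002: 177 days at 2.9% → €106,000 × 2.9% × 177/365 = €1,490.6795
27 Jun – 11 Sep 2002: 77 days at 3.7% → €106,000 × 3.7% × 77/365 = €827.3808
Total = €2,318.0603

€2,318.06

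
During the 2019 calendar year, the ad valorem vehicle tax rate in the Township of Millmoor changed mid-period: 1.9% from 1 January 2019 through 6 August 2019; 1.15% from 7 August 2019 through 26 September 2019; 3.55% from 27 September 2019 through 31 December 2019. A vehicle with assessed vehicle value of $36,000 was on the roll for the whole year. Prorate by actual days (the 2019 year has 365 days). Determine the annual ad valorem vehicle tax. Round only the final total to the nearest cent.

$802.50

1 January – 6 August 2019: 218 days at 1.9% → $36,000 × 1.9% × 218/365 = $408.5260
7 August – 26 September 2019: 51 days at 1.15% → $36,000 × 1.15% × 51/365 = $57.8466
27 September – 31 December 2019: 96 days at 3.55% → $36,000 × 3.55% × 96/365 = $336.1315
Total = $802.5041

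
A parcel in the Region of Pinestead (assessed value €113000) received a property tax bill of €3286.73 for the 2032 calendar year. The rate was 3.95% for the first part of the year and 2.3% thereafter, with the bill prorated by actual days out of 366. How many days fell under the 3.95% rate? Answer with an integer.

135 days

Let d = days at the first rate; then 366 − d days at the second rate.
€113000 × [3.95%·d + 2.3%·(366−d)] / 366 = €3286.73
Solving gives d = 135, so the new rate took effect on 15 May 2032.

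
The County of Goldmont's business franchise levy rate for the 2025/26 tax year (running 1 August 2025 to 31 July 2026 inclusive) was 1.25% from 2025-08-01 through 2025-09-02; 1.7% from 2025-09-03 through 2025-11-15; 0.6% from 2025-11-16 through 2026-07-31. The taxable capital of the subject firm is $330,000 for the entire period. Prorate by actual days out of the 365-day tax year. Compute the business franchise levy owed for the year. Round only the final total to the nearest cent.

2025-08-01 to 2025-09-02: 33 days at 1.25% → $330,000 × 1.25% × 33/365 = $372.9452
2025-09-03 to 2025-11-15: 74 days at 1.7% → $330,000 × 1.7% × 74/365 = $1,137.3699
2025-11-16 to 2026-07-31: 258 days at 0.6% → $330,000 × 0.6% × 258/365 = $1,399.5616
Total = $2,909.8767

$2,909.88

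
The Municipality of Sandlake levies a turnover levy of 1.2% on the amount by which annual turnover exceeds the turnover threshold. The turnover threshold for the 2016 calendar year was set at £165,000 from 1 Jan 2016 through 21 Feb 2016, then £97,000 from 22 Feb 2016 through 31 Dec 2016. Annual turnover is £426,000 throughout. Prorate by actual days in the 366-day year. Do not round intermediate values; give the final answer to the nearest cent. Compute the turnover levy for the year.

1 Jan – 21 Feb 2016: 52 days, exemption £165,000 → (£426,000 − £165,000) × 1.2% × 52/366 = £444.9836
22 Feb – 31 Dec 2016: 314 days, exemption £97,000 → (£426,000 − £97,000) × 1.2% × 314/366 = £3,387.0820
Total = £3,832.0656

£3,832.07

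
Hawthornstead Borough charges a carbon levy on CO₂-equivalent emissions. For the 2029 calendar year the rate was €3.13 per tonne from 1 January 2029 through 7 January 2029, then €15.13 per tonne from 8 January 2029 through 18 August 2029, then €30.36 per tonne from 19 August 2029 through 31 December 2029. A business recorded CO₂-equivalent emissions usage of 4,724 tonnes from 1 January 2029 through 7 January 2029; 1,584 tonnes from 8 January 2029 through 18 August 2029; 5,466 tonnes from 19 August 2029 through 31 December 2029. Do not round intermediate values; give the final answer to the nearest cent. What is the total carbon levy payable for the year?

1 January – 7 January 2029: 4,724 tonnes at €3.13/tonne → €14786.12
8 January – 18 August 2029: 1,584 tonnes at €15.13/tonne → €23965.92
19 August – 31 December 2029: 5,466 tonnes at €30.36/tonne → €165947.76

€204699.80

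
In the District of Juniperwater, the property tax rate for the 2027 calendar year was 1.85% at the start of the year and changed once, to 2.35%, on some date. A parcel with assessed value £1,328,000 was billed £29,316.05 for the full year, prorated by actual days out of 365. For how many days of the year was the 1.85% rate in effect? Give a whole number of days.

Let d = days at the first rate; then 365 − d days at the second rate.
£1,328,000 × [1.85%·d + 2.35%·(365−d)] / 365 = £29,316.05
Solving gives d = 104, so the new rate took effect on 15 April 2027.

104 days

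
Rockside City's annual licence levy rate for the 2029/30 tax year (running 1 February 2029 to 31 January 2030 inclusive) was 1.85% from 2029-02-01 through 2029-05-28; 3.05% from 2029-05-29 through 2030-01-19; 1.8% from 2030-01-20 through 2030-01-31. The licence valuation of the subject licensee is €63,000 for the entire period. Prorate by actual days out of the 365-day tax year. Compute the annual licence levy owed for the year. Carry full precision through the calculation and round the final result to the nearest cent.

2029-02-01 to 2029-05-28: 117 days at 1.85% → €63,000 × 1.85% × 117/365 = €373.5986
2029-05-29 to 2030-01-19: 236 days at 3.05% → €63,000 × 3.05% × 236/365 = €1,242.3945
2030-01-20 to 2030-01-31: 12 days at 1.8% → €63,000 × 1.8% × 12/365 = €37.2822
Total = €1,653.2753

€1,653.28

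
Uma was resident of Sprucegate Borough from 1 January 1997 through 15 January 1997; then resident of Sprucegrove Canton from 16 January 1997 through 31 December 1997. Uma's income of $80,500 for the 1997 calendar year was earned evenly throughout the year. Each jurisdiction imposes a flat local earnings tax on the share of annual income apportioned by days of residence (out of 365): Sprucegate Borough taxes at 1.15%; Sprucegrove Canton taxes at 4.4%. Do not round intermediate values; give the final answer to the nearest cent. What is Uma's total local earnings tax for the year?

Sprucegate Borough, 1 January – 15 January 1997: 15 days → $80,500 × 1.15% × 15/365 = $38.0445
Sprucegrove Canton, 16 January – 31 December 1997: 350 days → $80,500 × 4.4% × 350/365 = $3,396.4384
Total = $3,434.4829

$3,434.48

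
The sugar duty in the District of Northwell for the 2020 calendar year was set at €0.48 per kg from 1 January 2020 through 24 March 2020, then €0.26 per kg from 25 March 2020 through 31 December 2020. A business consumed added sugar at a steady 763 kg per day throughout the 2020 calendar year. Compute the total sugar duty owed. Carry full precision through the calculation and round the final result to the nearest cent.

€86,707.32

1 January – 24 March 2020: 84 days × 763 kg/day = 64,092 kg at €0.48/kg → €30,764.16
25 March – 31 December 2020: 282 days × 763 kg/day = 215,166 kg at €0.26/kg → €55,943.16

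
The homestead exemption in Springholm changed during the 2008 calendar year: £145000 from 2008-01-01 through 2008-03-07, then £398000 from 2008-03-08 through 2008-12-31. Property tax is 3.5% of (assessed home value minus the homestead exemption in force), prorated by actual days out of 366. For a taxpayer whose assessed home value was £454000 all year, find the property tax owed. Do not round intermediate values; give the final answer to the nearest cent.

2008-01-01 to 2008-03-07: 67 days, exemption £145000 → (£454000 − £145000) × 3.5% × 67/366 = £1979.7951
2008-03-08 to 2008-12-31: 299 days, exemption £398000 → (£454000 − £398000) × 3.5% × 299/366 = £1601.2022
Total = £3580.9973

£3581.00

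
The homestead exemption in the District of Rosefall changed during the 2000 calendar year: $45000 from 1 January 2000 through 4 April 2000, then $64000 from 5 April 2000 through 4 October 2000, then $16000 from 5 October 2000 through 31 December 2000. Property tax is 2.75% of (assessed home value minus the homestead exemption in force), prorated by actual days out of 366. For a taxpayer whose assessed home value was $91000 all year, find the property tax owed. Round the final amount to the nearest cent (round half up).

$1195.50

1 January – 4 April 2000: 95 days, exemption $45000 → ($91000 − $45000) × 2.75% × 95/366 = $328.3470
5 April – 4 October 2000: 183 days, exemption $64000 → ($91000 − $64000) × 2.75% × 183/366 = $371.2500
5 October – 31 December 2000: 88 days, exemption $16000 → ($91000 − $16000) × 2.75% × 88/366 = $495.9016
Total = $1195.4986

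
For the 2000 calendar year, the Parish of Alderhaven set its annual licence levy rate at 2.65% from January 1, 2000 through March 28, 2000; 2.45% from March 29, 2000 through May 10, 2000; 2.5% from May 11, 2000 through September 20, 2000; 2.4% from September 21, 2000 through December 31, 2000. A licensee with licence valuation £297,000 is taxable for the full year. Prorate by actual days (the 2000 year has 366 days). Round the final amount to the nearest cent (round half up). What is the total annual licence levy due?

£7,431.90

January 1 – March 28, 2000: 88 days at 2.65% → £297,000 × 2.65% × 88/366 = £1,892.3607
March 29 – May 10, 2000: 43 days at 2.45% → £297,000 × 2.45% × 43/366 = £854.8893
May 11 – September 20, 2000: 133 days at 2.5% → £297,000 × 2.5% × 133/366 = £2,698.1557
September 21 – December 31, 2000: 102 days at 2.4% → £297,000 × 2.4% × 102/366 = £1,986.4918
Total = £7,431.8975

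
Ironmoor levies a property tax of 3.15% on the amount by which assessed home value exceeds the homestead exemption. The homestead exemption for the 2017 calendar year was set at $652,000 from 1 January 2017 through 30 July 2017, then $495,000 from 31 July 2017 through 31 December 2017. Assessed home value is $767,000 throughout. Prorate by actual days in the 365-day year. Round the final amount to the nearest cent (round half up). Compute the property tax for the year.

$5,709.09

1 January – 30 July 2017: 211 days, exemption $652,000 → ($767,000 − $652,000) × 3.15% × 211/365 = $2,094.1027
31 July – 31 December 2017: 154 days, exemption $495,000 → ($767,000 − $495,000) × 3.15% × 154/365 = $3,614.9918
Total = $5,709.0945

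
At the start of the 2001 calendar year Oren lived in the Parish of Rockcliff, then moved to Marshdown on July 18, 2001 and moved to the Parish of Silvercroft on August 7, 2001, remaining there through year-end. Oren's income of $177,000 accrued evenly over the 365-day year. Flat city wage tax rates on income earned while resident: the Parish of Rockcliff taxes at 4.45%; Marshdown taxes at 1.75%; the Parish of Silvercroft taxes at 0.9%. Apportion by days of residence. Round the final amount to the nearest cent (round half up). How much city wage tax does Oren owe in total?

$5,084.02

The Parish of Rockcliff, January 1 – July 17, 2001: 198 days → $177,000 × 4.45% × 198/365 = $4,272.7315
Marshdown, July 18 – August 6, 2001: 20 days → $177,000 × 1.75% × 20/365 = $169.7260
The Parish of Silvercroft, August 7 – December 31, 2001: 147 days → $177,000 × 0.9% × 147/365 = $641.5644
Total = $5,084.0219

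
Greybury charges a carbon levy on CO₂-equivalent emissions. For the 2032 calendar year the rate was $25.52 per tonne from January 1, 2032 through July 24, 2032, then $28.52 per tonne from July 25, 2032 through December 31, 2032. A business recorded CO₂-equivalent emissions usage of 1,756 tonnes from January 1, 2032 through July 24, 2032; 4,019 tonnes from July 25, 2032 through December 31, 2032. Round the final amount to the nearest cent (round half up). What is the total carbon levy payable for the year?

January 1 – July 24, 2032: 1,756 tonnes at $25.52/tonne → $44,813.12
July 25 – December 31, 2032: 4,019 tonnes at $28.52/tonne → $114,621.88

$159,435.00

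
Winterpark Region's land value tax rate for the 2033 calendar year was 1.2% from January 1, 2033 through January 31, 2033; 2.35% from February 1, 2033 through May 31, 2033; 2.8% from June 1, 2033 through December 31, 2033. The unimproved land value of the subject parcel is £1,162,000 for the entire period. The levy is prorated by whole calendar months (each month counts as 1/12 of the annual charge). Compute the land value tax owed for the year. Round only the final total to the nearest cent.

January 1 – January 31, 2033: 1 month at 1.2% → £1,162,000 × 1.2% × 1/12 = £1,162.0000
February 1 – May 31, 2033: 4 months at 2.35% → £1,162,000 × 2.35% × 4/12 = £9,102.3333
June 1 – December 31, 2033: 7 months at 2.8% → £1,162,000 × 2.8% × 7/12 = £18,979.3333
Total = £29,243.6667

£29,243.67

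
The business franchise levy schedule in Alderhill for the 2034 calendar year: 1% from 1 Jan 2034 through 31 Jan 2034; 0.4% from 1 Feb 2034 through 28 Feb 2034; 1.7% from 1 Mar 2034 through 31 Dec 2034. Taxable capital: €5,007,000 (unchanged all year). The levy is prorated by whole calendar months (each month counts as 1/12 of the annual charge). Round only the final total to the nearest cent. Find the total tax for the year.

1 Jan – 31 Jan 2034: 1 month at 1% → €5,007,000 × 1% × 1/12 = €4,172.5000
1 Feb – 28 Feb 2034: 1 month at 0.4% → €5,007,000 × 0.4% × 1/12 = €1,669.0000
1 Mar – 31 Dec 2034: 10 months at 1.7% → €5,007,000 × 1.7% × 10/12 = €70,932.5000
Total = €76,774.0000

€76,774.00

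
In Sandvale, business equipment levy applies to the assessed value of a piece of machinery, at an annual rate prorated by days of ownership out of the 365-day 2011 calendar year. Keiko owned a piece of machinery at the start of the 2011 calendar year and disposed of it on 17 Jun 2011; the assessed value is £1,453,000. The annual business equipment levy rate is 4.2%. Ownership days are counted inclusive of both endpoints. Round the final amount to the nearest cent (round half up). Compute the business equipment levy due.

£28,088.68

Days held (1 Jan – 17 Jun 2011): 168 out of 365
Tax = £1,453,000 × 4.2% × 168/365 = £28,088.6795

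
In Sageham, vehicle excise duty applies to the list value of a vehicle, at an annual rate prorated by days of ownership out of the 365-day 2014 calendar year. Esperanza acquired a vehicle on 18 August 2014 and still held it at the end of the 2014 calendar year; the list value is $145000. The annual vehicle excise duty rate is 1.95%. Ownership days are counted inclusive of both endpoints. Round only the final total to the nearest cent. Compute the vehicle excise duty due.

Days held (18 August – 31 December 2014): 136 out of 365
Tax = $145000 × 1.95% × 136/365 = $1053.5342

$1053.53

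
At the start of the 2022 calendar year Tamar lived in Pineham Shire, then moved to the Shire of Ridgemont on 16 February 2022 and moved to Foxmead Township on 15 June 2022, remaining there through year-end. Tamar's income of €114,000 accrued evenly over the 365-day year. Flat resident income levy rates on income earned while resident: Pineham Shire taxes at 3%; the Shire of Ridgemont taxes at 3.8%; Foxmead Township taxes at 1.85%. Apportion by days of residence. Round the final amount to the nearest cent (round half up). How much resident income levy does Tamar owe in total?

€2,998.98

Pineham Shire, 1 January – 15 February 2022: 46 days → €114,000 × 3% × 46/365 = €431.0137
The Shire of Ridgemont, 16 February – 14 June 2022: 119 days → €114,000 × 3.8% × 119/365 = €1,412.3507
Foxmead Township, 15 June – 31 December 2022: 200 days → €114,000 × 1.85% × 200/365 = €1,155.6164
Total = €2,998.9808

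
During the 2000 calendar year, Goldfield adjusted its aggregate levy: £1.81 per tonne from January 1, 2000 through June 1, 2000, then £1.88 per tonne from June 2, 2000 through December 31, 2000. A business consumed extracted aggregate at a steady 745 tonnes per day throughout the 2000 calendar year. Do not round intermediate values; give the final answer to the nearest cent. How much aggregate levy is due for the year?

January 1 – June 1, 2000: 153 days × 745 tonnes/day = 113,985 tonnes at £1.81/tonne → £206312.85
June 2 – December 31, 2000: 213 days × 745 tonnes/day = 158,685 tonnes at £1.88/tonne → £298327.80

£504640.65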